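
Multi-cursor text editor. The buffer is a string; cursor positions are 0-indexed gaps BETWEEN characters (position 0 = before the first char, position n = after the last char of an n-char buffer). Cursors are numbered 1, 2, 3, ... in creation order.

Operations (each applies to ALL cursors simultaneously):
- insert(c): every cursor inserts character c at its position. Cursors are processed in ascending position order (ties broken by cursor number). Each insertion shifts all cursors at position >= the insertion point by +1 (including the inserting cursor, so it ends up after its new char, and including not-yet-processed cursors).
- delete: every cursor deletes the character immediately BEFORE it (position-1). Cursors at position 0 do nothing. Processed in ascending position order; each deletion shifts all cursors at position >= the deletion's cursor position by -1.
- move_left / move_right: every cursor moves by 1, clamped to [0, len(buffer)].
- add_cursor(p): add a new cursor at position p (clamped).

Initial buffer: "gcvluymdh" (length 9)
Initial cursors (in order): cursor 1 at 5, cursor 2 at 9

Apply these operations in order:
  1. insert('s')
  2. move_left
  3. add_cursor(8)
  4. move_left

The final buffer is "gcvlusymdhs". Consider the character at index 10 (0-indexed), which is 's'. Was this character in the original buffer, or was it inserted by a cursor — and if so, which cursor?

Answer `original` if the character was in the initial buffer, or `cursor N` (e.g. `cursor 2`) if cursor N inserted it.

After op 1 (insert('s')): buffer="gcvlusymdhs" (len 11), cursors c1@6 c2@11, authorship .....1....2
After op 2 (move_left): buffer="gcvlusymdhs" (len 11), cursors c1@5 c2@10, authorship .....1....2
After op 3 (add_cursor(8)): buffer="gcvlusymdhs" (len 11), cursors c1@5 c3@8 c2@10, authorship .....1....2
After op 4 (move_left): buffer="gcvlusymdhs" (len 11), cursors c1@4 c3@7 c2@9, authorship .....1....2
Authorship (.=original, N=cursor N): . . . . . 1 . . . . 2
Index 10: author = 2

Answer: cursor 2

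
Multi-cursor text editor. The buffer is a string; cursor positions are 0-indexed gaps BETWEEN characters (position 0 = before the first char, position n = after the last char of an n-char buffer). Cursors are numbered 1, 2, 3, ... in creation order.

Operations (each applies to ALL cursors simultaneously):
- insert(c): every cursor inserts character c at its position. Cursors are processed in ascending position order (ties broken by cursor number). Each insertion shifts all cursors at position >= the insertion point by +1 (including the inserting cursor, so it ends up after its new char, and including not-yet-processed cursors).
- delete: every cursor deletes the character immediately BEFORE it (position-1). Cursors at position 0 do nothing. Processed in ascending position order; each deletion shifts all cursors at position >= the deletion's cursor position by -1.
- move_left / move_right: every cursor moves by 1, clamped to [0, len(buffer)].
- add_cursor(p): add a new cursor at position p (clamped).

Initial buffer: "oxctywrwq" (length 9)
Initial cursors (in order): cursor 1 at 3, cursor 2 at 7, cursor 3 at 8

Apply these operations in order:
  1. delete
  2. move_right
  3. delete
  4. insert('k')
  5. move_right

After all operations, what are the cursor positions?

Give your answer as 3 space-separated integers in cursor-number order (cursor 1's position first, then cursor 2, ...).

Answer: 4 6 6

Derivation:
After op 1 (delete): buffer="oxtywq" (len 6), cursors c1@2 c2@5 c3@5, authorship ......
After op 2 (move_right): buffer="oxtywq" (len 6), cursors c1@3 c2@6 c3@6, authorship ......
After op 3 (delete): buffer="oxy" (len 3), cursors c1@2 c2@3 c3@3, authorship ...
After op 4 (insert('k')): buffer="oxkykk" (len 6), cursors c1@3 c2@6 c3@6, authorship ..1.23
After op 5 (move_right): buffer="oxkykk" (len 6), cursors c1@4 c2@6 c3@6, authorship ..1.23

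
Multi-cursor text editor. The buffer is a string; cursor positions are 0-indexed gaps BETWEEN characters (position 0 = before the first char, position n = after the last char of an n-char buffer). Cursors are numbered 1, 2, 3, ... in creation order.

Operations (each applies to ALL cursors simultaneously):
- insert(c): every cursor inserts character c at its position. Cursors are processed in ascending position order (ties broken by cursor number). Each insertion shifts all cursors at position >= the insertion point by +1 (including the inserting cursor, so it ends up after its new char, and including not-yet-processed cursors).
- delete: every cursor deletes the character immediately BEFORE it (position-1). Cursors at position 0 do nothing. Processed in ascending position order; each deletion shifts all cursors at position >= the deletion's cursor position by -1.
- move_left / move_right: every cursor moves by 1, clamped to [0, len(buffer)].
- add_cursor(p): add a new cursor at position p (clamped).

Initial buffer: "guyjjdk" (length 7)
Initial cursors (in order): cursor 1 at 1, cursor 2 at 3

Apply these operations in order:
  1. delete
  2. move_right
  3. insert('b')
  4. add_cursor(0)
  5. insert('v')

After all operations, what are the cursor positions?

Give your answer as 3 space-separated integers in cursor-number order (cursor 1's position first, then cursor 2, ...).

Answer: 4 7 1

Derivation:
After op 1 (delete): buffer="ujjdk" (len 5), cursors c1@0 c2@1, authorship .....
After op 2 (move_right): buffer="ujjdk" (len 5), cursors c1@1 c2@2, authorship .....
After op 3 (insert('b')): buffer="ubjbjdk" (len 7), cursors c1@2 c2@4, authorship .1.2...
After op 4 (add_cursor(0)): buffer="ubjbjdk" (len 7), cursors c3@0 c1@2 c2@4, authorship .1.2...
After op 5 (insert('v')): buffer="vubvjbvjdk" (len 10), cursors c3@1 c1@4 c2@7, authorship 3.11.22...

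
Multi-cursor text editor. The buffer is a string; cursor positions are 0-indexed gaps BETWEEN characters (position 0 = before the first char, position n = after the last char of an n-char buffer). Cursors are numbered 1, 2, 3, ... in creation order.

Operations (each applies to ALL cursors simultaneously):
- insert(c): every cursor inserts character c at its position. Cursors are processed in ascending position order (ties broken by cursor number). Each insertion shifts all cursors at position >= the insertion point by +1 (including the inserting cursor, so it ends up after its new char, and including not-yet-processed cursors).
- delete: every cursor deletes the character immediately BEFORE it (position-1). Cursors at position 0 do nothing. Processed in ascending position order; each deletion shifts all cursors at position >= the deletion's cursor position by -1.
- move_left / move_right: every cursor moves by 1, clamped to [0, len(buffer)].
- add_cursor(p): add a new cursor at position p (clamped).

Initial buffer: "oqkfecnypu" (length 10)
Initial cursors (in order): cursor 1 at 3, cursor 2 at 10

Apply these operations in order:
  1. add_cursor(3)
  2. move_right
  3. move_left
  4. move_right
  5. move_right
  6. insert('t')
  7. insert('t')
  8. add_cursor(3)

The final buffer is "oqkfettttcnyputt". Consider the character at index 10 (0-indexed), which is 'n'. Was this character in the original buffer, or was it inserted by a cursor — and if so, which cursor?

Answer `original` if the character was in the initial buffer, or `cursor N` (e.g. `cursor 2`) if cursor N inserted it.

After op 1 (add_cursor(3)): buffer="oqkfecnypu" (len 10), cursors c1@3 c3@3 c2@10, authorship ..........
After op 2 (move_right): buffer="oqkfecnypu" (len 10), cursors c1@4 c3@4 c2@10, authorship ..........
After op 3 (move_left): buffer="oqkfecnypu" (len 10), cursors c1@3 c3@3 c2@9, authorship ..........
After op 4 (move_right): buffer="oqkfecnypu" (len 10), cursors c1@4 c3@4 c2@10, authorship ..........
After op 5 (move_right): buffer="oqkfecnypu" (len 10), cursors c1@5 c3@5 c2@10, authorship ..........
After op 6 (insert('t')): buffer="oqkfettcnyput" (len 13), cursors c1@7 c3@7 c2@13, authorship .....13.....2
After op 7 (insert('t')): buffer="oqkfettttcnyputt" (len 16), cursors c1@9 c3@9 c2@16, authorship .....1313.....22
After op 8 (add_cursor(3)): buffer="oqkfettttcnyputt" (len 16), cursors c4@3 c1@9 c3@9 c2@16, authorship .....1313.....22
Authorship (.=original, N=cursor N): . . . . . 1 3 1 3 . . . . . 2 2
Index 10: author = original

Answer: original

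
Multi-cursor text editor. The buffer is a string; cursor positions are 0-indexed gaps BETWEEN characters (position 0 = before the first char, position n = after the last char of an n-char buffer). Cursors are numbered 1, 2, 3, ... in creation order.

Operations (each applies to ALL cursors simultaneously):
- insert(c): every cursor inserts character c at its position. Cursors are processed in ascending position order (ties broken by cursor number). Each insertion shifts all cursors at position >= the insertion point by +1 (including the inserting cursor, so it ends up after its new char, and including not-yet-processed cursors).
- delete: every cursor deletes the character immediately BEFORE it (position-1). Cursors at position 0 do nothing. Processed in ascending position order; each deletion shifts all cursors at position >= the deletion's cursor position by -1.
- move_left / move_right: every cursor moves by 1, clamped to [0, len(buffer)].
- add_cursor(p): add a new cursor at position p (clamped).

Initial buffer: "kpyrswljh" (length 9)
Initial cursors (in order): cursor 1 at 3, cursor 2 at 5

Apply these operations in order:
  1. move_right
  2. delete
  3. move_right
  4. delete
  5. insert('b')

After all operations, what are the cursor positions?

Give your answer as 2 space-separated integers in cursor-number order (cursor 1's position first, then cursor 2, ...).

After op 1 (move_right): buffer="kpyrswljh" (len 9), cursors c1@4 c2@6, authorship .........
After op 2 (delete): buffer="kpysljh" (len 7), cursors c1@3 c2@4, authorship .......
After op 3 (move_right): buffer="kpysljh" (len 7), cursors c1@4 c2@5, authorship .......
After op 4 (delete): buffer="kpyjh" (len 5), cursors c1@3 c2@3, authorship .....
After op 5 (insert('b')): buffer="kpybbjh" (len 7), cursors c1@5 c2@5, authorship ...12..

Answer: 5 5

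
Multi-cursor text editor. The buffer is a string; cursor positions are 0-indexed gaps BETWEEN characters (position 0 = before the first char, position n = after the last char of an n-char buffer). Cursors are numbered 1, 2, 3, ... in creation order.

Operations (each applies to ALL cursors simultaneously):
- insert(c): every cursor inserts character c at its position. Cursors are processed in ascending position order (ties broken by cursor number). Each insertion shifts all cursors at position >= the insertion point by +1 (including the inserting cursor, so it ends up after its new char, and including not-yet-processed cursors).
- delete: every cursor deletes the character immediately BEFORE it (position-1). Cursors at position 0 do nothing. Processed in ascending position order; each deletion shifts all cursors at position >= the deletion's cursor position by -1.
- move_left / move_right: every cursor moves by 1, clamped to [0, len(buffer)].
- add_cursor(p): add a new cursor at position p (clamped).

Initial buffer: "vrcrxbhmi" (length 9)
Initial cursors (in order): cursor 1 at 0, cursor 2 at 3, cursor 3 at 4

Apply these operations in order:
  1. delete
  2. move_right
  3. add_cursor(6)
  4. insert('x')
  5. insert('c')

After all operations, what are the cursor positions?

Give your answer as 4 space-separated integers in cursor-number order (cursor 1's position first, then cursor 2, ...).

Answer: 3 9 9 14

Derivation:
After op 1 (delete): buffer="vrxbhmi" (len 7), cursors c1@0 c2@2 c3@2, authorship .......
After op 2 (move_right): buffer="vrxbhmi" (len 7), cursors c1@1 c2@3 c3@3, authorship .......
After op 3 (add_cursor(6)): buffer="vrxbhmi" (len 7), cursors c1@1 c2@3 c3@3 c4@6, authorship .......
After op 4 (insert('x')): buffer="vxrxxxbhmxi" (len 11), cursors c1@2 c2@6 c3@6 c4@10, authorship .1..23...4.
After op 5 (insert('c')): buffer="vxcrxxxccbhmxci" (len 15), cursors c1@3 c2@9 c3@9 c4@14, authorship .11..2323...44.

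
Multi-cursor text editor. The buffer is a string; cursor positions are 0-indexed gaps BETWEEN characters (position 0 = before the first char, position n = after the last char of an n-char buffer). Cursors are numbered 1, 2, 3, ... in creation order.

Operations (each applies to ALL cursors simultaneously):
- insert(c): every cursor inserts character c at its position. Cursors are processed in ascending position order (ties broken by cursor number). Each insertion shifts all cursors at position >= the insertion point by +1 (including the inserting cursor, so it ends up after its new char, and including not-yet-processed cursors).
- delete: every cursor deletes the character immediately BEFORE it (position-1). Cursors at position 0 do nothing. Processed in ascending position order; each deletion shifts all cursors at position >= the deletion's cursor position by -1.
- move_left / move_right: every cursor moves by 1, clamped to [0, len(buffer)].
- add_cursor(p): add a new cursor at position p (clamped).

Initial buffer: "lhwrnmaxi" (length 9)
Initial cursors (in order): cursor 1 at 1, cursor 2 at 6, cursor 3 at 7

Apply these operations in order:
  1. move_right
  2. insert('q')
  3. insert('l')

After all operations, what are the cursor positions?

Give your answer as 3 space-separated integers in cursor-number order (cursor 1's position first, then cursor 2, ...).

Answer: 4 11 14

Derivation:
After op 1 (move_right): buffer="lhwrnmaxi" (len 9), cursors c1@2 c2@7 c3@8, authorship .........
After op 2 (insert('q')): buffer="lhqwrnmaqxqi" (len 12), cursors c1@3 c2@9 c3@11, authorship ..1.....2.3.
After op 3 (insert('l')): buffer="lhqlwrnmaqlxqli" (len 15), cursors c1@4 c2@11 c3@14, authorship ..11.....22.33.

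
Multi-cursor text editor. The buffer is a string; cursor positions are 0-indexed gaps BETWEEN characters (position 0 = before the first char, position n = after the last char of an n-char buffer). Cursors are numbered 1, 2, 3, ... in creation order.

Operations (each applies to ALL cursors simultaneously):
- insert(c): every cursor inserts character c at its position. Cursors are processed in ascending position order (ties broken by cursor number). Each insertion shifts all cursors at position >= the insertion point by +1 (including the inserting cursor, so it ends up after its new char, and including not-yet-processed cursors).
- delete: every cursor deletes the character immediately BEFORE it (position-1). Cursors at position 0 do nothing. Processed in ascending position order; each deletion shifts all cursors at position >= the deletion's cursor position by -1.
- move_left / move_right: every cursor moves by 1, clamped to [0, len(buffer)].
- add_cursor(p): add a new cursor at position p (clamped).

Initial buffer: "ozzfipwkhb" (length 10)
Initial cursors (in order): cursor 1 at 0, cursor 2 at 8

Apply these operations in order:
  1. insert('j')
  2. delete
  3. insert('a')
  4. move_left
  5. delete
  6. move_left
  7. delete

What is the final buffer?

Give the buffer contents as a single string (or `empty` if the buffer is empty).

After op 1 (insert('j')): buffer="jozzfipwkjhb" (len 12), cursors c1@1 c2@10, authorship 1........2..
After op 2 (delete): buffer="ozzfipwkhb" (len 10), cursors c1@0 c2@8, authorship ..........
After op 3 (insert('a')): buffer="aozzfipwkahb" (len 12), cursors c1@1 c2@10, authorship 1........2..
After op 4 (move_left): buffer="aozzfipwkahb" (len 12), cursors c1@0 c2@9, authorship 1........2..
After op 5 (delete): buffer="aozzfipwahb" (len 11), cursors c1@0 c2@8, authorship 1.......2..
After op 6 (move_left): buffer="aozzfipwahb" (len 11), cursors c1@0 c2@7, authorship 1.......2..
After op 7 (delete): buffer="aozzfiwahb" (len 10), cursors c1@0 c2@6, authorship 1......2..

Answer: aozzfiwahb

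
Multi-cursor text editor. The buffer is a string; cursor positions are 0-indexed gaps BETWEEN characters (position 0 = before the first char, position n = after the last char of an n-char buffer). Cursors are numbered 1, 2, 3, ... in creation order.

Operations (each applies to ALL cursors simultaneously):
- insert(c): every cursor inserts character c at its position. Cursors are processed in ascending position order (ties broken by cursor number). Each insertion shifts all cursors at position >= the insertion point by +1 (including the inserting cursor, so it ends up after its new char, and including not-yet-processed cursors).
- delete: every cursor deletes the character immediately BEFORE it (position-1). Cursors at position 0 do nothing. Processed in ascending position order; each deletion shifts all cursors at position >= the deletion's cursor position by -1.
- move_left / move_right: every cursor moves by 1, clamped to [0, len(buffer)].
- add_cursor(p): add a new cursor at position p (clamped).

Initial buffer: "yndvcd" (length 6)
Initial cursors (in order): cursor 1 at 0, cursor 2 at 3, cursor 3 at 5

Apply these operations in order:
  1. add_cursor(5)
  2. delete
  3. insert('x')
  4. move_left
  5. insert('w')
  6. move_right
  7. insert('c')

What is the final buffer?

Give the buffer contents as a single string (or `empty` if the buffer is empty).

After op 1 (add_cursor(5)): buffer="yndvcd" (len 6), cursors c1@0 c2@3 c3@5 c4@5, authorship ......
After op 2 (delete): buffer="ynd" (len 3), cursors c1@0 c2@2 c3@2 c4@2, authorship ...
After op 3 (insert('x')): buffer="xynxxxd" (len 7), cursors c1@1 c2@6 c3@6 c4@6, authorship 1..234.
After op 4 (move_left): buffer="xynxxxd" (len 7), cursors c1@0 c2@5 c3@5 c4@5, authorship 1..234.
After op 5 (insert('w')): buffer="wxynxxwwwxd" (len 11), cursors c1@1 c2@9 c3@9 c4@9, authorship 11..232344.
After op 6 (move_right): buffer="wxynxxwwwxd" (len 11), cursors c1@2 c2@10 c3@10 c4@10, authorship 11..232344.
After op 7 (insert('c')): buffer="wxcynxxwwwxcccd" (len 15), cursors c1@3 c2@14 c3@14 c4@14, authorship 111..232344234.

Answer: wxcynxxwwwxcccd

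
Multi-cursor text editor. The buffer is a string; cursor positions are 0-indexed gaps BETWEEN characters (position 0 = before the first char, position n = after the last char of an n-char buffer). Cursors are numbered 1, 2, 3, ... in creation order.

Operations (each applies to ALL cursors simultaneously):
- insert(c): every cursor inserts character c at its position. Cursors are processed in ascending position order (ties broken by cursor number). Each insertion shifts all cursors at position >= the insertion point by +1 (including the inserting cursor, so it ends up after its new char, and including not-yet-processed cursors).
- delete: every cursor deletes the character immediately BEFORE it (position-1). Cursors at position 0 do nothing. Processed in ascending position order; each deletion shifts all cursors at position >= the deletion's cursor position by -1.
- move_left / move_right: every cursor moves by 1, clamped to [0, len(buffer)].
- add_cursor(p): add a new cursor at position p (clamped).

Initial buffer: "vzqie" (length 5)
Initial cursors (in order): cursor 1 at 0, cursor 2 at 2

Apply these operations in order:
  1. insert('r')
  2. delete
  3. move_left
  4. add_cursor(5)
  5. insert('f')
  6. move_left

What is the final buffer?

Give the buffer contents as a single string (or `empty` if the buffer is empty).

Answer: fvfzqief

Derivation:
After op 1 (insert('r')): buffer="rvzrqie" (len 7), cursors c1@1 c2@4, authorship 1..2...
After op 2 (delete): buffer="vzqie" (len 5), cursors c1@0 c2@2, authorship .....
After op 3 (move_left): buffer="vzqie" (len 5), cursors c1@0 c2@1, authorship .....
After op 4 (add_cursor(5)): buffer="vzqie" (len 5), cursors c1@0 c2@1 c3@5, authorship .....
After op 5 (insert('f')): buffer="fvfzqief" (len 8), cursors c1@1 c2@3 c3@8, authorship 1.2....3
After op 6 (move_left): buffer="fvfzqief" (len 8), cursors c1@0 c2@2 c3@7, authorship 1.2....3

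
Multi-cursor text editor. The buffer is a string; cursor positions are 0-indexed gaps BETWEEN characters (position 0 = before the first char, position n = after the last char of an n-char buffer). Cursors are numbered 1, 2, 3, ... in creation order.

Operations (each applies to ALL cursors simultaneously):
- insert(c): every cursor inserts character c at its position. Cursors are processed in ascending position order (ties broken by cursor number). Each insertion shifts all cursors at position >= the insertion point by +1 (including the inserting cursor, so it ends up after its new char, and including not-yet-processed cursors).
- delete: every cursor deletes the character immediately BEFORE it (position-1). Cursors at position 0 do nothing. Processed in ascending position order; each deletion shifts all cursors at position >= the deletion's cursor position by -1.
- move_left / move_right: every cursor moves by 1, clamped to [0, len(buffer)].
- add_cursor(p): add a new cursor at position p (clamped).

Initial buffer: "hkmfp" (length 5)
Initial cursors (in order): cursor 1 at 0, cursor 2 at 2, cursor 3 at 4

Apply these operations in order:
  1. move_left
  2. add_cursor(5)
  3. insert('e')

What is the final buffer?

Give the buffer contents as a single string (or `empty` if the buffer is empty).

After op 1 (move_left): buffer="hkmfp" (len 5), cursors c1@0 c2@1 c3@3, authorship .....
After op 2 (add_cursor(5)): buffer="hkmfp" (len 5), cursors c1@0 c2@1 c3@3 c4@5, authorship .....
After op 3 (insert('e')): buffer="ehekmefpe" (len 9), cursors c1@1 c2@3 c3@6 c4@9, authorship 1.2..3..4

Answer: ehekmefpe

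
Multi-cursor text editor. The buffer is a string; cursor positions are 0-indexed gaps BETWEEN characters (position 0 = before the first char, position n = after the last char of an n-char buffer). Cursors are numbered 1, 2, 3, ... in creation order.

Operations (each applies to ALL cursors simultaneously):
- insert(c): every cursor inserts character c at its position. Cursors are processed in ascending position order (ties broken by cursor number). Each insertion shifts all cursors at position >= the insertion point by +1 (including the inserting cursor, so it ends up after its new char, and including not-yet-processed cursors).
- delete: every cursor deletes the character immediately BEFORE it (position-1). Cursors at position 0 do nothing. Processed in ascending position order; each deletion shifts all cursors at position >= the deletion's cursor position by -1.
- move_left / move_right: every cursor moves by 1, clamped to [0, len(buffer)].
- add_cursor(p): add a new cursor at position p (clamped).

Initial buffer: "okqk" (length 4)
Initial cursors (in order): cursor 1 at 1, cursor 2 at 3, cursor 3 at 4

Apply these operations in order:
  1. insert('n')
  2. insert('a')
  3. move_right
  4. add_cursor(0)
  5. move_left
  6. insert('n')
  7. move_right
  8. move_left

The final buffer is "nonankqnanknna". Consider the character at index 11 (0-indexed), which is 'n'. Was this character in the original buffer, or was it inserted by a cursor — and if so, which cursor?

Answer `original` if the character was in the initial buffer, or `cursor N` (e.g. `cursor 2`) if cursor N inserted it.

Answer: cursor 3

Derivation:
After op 1 (insert('n')): buffer="onkqnkn" (len 7), cursors c1@2 c2@5 c3@7, authorship .1..2.3
After op 2 (insert('a')): buffer="onakqnakna" (len 10), cursors c1@3 c2@7 c3@10, authorship .11..22.33
After op 3 (move_right): buffer="onakqnakna" (len 10), cursors c1@4 c2@8 c3@10, authorship .11..22.33
After op 4 (add_cursor(0)): buffer="onakqnakna" (len 10), cursors c4@0 c1@4 c2@8 c3@10, authorship .11..22.33
After op 5 (move_left): buffer="onakqnakna" (len 10), cursors c4@0 c1@3 c2@7 c3@9, authorship .11..22.33
After op 6 (insert('n')): buffer="nonankqnanknna" (len 14), cursors c4@1 c1@5 c2@10 c3@13, authorship 4.111..222.333
After op 7 (move_right): buffer="nonankqnanknna" (len 14), cursors c4@2 c1@6 c2@11 c3@14, authorship 4.111..222.333
After op 8 (move_left): buffer="nonankqnanknna" (len 14), cursors c4@1 c1@5 c2@10 c3@13, authorship 4.111..222.333
Authorship (.=original, N=cursor N): 4 . 1 1 1 . . 2 2 2 . 3 3 3
Index 11: author = 3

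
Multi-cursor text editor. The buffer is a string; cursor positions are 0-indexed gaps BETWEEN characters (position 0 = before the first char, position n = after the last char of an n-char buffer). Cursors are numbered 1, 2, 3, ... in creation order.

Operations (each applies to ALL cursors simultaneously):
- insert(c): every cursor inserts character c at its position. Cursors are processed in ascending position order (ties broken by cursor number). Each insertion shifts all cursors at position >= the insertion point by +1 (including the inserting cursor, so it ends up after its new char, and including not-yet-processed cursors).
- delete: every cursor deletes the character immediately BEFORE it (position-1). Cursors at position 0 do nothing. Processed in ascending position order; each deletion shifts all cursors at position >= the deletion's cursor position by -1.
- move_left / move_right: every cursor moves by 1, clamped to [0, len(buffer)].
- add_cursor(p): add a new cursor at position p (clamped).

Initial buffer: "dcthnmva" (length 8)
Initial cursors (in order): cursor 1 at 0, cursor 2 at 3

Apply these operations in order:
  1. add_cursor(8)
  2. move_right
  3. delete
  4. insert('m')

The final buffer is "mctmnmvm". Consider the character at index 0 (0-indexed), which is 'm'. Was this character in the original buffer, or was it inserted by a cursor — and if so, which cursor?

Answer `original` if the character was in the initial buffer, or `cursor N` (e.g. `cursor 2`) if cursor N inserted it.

Answer: cursor 1

Derivation:
After op 1 (add_cursor(8)): buffer="dcthnmva" (len 8), cursors c1@0 c2@3 c3@8, authorship ........
After op 2 (move_right): buffer="dcthnmva" (len 8), cursors c1@1 c2@4 c3@8, authorship ........
After op 3 (delete): buffer="ctnmv" (len 5), cursors c1@0 c2@2 c3@5, authorship .....
After op 4 (insert('m')): buffer="mctmnmvm" (len 8), cursors c1@1 c2@4 c3@8, authorship 1..2...3
Authorship (.=original, N=cursor N): 1 . . 2 . . . 3
Index 0: author = 1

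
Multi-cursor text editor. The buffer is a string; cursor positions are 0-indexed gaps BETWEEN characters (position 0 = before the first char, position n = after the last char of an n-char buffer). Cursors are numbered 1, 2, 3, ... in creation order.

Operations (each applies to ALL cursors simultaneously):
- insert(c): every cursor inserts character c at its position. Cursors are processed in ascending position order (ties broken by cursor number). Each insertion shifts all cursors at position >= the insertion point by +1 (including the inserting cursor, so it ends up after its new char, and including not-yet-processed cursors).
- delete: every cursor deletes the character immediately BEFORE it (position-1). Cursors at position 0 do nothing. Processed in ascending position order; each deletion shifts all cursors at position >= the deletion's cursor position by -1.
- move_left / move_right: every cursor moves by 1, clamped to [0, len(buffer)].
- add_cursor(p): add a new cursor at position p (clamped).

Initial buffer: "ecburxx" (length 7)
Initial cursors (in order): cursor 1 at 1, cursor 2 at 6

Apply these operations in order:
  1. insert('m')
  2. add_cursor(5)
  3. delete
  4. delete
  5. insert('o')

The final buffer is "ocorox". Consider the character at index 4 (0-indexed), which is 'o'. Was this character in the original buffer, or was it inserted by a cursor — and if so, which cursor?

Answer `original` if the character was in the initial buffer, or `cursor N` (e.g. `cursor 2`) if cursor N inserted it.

Answer: cursor 2

Derivation:
After op 1 (insert('m')): buffer="emcburxmx" (len 9), cursors c1@2 c2@8, authorship .1.....2.
After op 2 (add_cursor(5)): buffer="emcburxmx" (len 9), cursors c1@2 c3@5 c2@8, authorship .1.....2.
After op 3 (delete): buffer="ecbrxx" (len 6), cursors c1@1 c3@3 c2@5, authorship ......
After op 4 (delete): buffer="crx" (len 3), cursors c1@0 c3@1 c2@2, authorship ...
After op 5 (insert('o')): buffer="ocorox" (len 6), cursors c1@1 c3@3 c2@5, authorship 1.3.2.
Authorship (.=original, N=cursor N): 1 . 3 . 2 .
Index 4: author = 2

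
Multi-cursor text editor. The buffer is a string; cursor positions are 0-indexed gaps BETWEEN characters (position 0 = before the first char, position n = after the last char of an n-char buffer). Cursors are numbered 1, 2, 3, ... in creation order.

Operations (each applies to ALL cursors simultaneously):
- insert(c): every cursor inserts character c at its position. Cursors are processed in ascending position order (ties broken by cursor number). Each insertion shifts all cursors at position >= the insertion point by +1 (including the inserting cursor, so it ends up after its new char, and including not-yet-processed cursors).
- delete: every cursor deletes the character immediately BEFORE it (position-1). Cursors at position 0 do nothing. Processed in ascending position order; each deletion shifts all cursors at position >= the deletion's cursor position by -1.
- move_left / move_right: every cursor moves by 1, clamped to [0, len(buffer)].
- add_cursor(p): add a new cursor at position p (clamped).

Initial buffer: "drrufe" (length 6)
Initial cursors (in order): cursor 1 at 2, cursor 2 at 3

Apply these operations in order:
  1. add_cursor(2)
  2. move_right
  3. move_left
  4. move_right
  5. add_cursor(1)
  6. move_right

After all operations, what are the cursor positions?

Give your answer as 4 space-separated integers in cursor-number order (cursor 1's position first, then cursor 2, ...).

After op 1 (add_cursor(2)): buffer="drrufe" (len 6), cursors c1@2 c3@2 c2@3, authorship ......
After op 2 (move_right): buffer="drrufe" (len 6), cursors c1@3 c3@3 c2@4, authorship ......
After op 3 (move_left): buffer="drrufe" (len 6), cursors c1@2 c3@2 c2@3, authorship ......
After op 4 (move_right): buffer="drrufe" (len 6), cursors c1@3 c3@3 c2@4, authorship ......
After op 5 (add_cursor(1)): buffer="drrufe" (len 6), cursors c4@1 c1@3 c3@3 c2@4, authorship ......
After op 6 (move_right): buffer="drrufe" (len 6), cursors c4@2 c1@4 c3@4 c2@5, authorship ......

Answer: 4 5 4 2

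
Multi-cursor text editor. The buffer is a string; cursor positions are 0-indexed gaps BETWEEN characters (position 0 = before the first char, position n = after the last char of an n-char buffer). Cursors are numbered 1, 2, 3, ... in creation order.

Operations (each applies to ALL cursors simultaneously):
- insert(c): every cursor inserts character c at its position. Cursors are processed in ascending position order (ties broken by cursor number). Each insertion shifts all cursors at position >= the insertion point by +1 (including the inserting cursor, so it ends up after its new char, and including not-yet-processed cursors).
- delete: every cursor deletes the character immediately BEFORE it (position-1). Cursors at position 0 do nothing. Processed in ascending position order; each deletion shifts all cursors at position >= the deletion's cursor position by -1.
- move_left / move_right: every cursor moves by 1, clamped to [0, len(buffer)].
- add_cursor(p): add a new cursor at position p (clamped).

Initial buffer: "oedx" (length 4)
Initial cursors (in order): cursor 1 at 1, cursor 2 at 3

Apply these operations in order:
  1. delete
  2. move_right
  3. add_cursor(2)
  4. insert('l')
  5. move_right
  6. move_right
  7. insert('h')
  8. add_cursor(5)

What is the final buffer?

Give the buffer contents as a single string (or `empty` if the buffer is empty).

After op 1 (delete): buffer="ex" (len 2), cursors c1@0 c2@1, authorship ..
After op 2 (move_right): buffer="ex" (len 2), cursors c1@1 c2@2, authorship ..
After op 3 (add_cursor(2)): buffer="ex" (len 2), cursors c1@1 c2@2 c3@2, authorship ..
After op 4 (insert('l')): buffer="elxll" (len 5), cursors c1@2 c2@5 c3@5, authorship .1.23
After op 5 (move_right): buffer="elxll" (len 5), cursors c1@3 c2@5 c3@5, authorship .1.23
After op 6 (move_right): buffer="elxll" (len 5), cursors c1@4 c2@5 c3@5, authorship .1.23
After op 7 (insert('h')): buffer="elxlhlhh" (len 8), cursors c1@5 c2@8 c3@8, authorship .1.21323
After op 8 (add_cursor(5)): buffer="elxlhlhh" (len 8), cursors c1@5 c4@5 c2@8 c3@8, authorship .1.21323

Answer: elxlhlhh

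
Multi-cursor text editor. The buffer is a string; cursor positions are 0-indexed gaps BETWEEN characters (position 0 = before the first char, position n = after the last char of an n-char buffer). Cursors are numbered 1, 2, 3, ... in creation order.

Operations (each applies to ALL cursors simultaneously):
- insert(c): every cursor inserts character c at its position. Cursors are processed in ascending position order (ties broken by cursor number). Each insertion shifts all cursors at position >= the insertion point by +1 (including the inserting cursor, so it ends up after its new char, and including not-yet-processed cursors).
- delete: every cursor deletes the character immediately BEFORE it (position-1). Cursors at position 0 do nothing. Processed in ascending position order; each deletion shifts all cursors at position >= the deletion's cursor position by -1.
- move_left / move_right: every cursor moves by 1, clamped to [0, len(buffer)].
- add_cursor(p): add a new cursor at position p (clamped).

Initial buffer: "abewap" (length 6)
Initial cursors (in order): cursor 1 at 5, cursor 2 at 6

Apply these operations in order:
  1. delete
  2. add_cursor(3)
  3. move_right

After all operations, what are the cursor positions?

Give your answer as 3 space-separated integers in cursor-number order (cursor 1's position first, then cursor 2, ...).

After op 1 (delete): buffer="abew" (len 4), cursors c1@4 c2@4, authorship ....
After op 2 (add_cursor(3)): buffer="abew" (len 4), cursors c3@3 c1@4 c2@4, authorship ....
After op 3 (move_right): buffer="abew" (len 4), cursors c1@4 c2@4 c3@4, authorship ....

Answer: 4 4 4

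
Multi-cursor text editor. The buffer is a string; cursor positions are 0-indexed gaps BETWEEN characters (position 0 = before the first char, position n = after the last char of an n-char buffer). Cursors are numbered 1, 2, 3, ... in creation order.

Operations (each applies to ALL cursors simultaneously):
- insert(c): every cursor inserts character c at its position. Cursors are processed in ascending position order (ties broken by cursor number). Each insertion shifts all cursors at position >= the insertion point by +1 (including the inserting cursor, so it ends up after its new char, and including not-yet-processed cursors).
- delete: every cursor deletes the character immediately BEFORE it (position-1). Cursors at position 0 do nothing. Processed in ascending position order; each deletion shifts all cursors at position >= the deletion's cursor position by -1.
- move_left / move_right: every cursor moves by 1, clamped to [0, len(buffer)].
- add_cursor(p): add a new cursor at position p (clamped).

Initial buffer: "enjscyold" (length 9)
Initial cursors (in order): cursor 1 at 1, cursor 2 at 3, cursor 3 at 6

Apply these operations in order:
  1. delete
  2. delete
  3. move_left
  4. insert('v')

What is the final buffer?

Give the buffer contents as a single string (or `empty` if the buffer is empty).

After op 1 (delete): buffer="nscold" (len 6), cursors c1@0 c2@1 c3@3, authorship ......
After op 2 (delete): buffer="sold" (len 4), cursors c1@0 c2@0 c3@1, authorship ....
After op 3 (move_left): buffer="sold" (len 4), cursors c1@0 c2@0 c3@0, authorship ....
After op 4 (insert('v')): buffer="vvvsold" (len 7), cursors c1@3 c2@3 c3@3, authorship 123....

Answer: vvvsold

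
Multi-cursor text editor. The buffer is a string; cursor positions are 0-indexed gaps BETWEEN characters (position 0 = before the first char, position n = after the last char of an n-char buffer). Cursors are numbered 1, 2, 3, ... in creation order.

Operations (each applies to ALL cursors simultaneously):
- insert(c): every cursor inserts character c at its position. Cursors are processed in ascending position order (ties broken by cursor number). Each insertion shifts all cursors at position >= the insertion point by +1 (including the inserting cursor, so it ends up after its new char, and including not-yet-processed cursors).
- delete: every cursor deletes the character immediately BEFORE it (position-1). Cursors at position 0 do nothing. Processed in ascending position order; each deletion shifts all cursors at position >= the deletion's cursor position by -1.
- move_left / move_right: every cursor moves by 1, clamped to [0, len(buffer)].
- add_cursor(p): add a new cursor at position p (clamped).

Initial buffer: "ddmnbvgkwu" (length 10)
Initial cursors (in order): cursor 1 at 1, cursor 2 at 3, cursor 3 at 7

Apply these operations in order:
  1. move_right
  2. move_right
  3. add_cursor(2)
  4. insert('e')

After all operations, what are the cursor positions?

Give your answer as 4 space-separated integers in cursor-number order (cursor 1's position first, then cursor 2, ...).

Answer: 5 8 13 3

Derivation:
After op 1 (move_right): buffer="ddmnbvgkwu" (len 10), cursors c1@2 c2@4 c3@8, authorship ..........
After op 2 (move_right): buffer="ddmnbvgkwu" (len 10), cursors c1@3 c2@5 c3@9, authorship ..........
After op 3 (add_cursor(2)): buffer="ddmnbvgkwu" (len 10), cursors c4@2 c1@3 c2@5 c3@9, authorship ..........
After op 4 (insert('e')): buffer="ddemenbevgkweu" (len 14), cursors c4@3 c1@5 c2@8 c3@13, authorship ..4.1..2....3.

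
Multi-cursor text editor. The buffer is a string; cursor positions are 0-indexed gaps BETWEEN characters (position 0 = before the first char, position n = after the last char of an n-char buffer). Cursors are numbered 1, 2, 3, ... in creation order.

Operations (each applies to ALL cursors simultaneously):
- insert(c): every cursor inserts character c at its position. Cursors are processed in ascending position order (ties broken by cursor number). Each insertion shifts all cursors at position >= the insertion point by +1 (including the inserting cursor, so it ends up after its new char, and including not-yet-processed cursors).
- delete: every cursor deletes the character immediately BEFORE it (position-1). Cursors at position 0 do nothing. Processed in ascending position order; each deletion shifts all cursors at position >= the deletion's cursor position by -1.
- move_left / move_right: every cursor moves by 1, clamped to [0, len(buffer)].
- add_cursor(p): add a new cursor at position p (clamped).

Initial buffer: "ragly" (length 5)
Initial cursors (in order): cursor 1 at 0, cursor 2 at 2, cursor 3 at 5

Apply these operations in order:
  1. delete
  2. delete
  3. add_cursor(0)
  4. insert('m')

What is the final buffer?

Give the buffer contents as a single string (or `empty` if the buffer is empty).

Answer: mmmgm

Derivation:
After op 1 (delete): buffer="rgl" (len 3), cursors c1@0 c2@1 c3@3, authorship ...
After op 2 (delete): buffer="g" (len 1), cursors c1@0 c2@0 c3@1, authorship .
After op 3 (add_cursor(0)): buffer="g" (len 1), cursors c1@0 c2@0 c4@0 c3@1, authorship .
After op 4 (insert('m')): buffer="mmmgm" (len 5), cursors c1@3 c2@3 c4@3 c3@5, authorship 124.3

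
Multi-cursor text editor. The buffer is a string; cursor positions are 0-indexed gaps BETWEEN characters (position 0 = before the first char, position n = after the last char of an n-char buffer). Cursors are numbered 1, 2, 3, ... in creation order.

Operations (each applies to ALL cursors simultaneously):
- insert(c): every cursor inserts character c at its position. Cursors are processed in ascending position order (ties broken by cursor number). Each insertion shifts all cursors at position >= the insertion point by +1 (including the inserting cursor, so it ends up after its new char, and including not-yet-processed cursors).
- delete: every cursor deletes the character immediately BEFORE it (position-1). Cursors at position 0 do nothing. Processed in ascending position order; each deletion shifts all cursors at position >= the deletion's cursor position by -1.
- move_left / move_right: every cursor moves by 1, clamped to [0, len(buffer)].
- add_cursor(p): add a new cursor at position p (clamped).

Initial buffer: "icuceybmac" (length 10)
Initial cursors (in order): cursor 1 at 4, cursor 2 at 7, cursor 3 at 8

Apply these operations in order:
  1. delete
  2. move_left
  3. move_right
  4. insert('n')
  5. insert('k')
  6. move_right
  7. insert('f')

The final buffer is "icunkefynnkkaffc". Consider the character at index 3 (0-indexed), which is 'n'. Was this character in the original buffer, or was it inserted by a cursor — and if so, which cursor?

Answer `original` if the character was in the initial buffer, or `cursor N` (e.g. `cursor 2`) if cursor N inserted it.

Answer: cursor 1

Derivation:
After op 1 (delete): buffer="icueyac" (len 7), cursors c1@3 c2@5 c3@5, authorship .......
After op 2 (move_left): buffer="icueyac" (len 7), cursors c1@2 c2@4 c3@4, authorship .......
After op 3 (move_right): buffer="icueyac" (len 7), cursors c1@3 c2@5 c3@5, authorship .......
After op 4 (insert('n')): buffer="icuneynnac" (len 10), cursors c1@4 c2@8 c3@8, authorship ...1..23..
After op 5 (insert('k')): buffer="icunkeynnkkac" (len 13), cursors c1@5 c2@11 c3@11, authorship ...11..2323..
After op 6 (move_right): buffer="icunkeynnkkac" (len 13), cursors c1@6 c2@12 c3@12, authorship ...11..2323..
After op 7 (insert('f')): buffer="icunkefynnkkaffc" (len 16), cursors c1@7 c2@15 c3@15, authorship ...11.1.2323.23.
Authorship (.=original, N=cursor N): . . . 1 1 . 1 . 2 3 2 3 . 2 3 .
Index 3: author = 1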